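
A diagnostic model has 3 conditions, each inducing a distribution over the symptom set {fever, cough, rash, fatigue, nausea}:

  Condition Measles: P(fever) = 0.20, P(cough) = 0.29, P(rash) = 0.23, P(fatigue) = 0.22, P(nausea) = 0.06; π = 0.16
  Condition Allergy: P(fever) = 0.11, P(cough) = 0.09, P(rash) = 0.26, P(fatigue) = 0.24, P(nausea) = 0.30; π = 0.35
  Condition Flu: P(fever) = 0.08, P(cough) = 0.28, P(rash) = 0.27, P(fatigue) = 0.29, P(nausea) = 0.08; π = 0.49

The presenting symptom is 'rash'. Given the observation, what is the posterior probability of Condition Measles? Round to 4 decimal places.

0.1415

Apply Bayes' rule: the posterior for each component is proportional to its prior times its likelihood at x.
Evaluate each component's likelihood at the observed value:
  f_Measles = P(rash | comp) = 0.23
  f_Allergy = P(rash | comp) = 0.26
  f_Flu = P(rash | comp) = 0.27
Unnormalised posteriors:
  π_Measles·f_Measles = 0.16 × 0.23 = 0.0368
  π_Allergy·f_Allergy = 0.35 × 0.26 = 0.091
  π_Flu·f_Flu = 0.49 × 0.27 = 0.1323
Normaliser: 0.0368 + 0.091 + 0.1323 = 0.2601
P(Condition Measles | the observation) ≈ 0.1415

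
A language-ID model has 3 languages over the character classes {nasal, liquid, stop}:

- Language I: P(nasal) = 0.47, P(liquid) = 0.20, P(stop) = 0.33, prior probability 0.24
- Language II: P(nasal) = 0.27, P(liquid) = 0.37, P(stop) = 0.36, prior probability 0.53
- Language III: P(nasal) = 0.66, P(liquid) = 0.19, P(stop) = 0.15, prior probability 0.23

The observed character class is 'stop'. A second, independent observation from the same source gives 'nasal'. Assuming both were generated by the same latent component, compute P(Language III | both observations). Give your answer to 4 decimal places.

Apply Bayes' rule: the posterior for each component is proportional to its prior times its likelihood at x.
Since both observations come from the same component, the likelihood for component k is f_k(x₁)·f_k(x₂).
  f_I = [P(stop | comp) = 0.33] × [0.47] = 0.1551
  f_II = [P(stop | comp) = 0.36] × [0.27] = 0.0972
  f_III = [P(stop | comp) = 0.15] × [0.66] = 0.099
Multiply by the mixture weights:
  π_I·f_I = 0.24 × 0.1551 = 0.037224
  π_II·f_II = 0.53 × 0.0972 = 0.051516
  π_III·f_III = 0.23 × 0.099 = 0.02277
Denominator: 0.037224 + 0.051516 + 0.02277 = 0.11151
P(Language III | data) = 0.02277 / 0.11151 ≈ 0.2042

0.2042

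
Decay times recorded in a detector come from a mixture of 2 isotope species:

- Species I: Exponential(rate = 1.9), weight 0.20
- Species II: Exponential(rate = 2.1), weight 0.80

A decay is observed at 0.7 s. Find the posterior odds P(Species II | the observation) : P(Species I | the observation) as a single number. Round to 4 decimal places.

3.8435

Only the two components matter; the odds are (π_i f_i(x)) / (π_j f_j(x)).
Exponential densities:
  p_I = 0.502507
  p_II = 0.482844
0.386275 / 0.100501 ≈ 3.8435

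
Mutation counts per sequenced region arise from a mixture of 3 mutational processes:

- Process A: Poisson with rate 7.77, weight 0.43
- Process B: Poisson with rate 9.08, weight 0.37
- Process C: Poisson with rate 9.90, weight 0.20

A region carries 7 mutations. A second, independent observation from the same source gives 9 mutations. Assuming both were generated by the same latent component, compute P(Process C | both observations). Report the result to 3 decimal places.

0.153

Apply Bayes' rule: the posterior for each component is proportional to its prior times its likelihood at x.
Since both observations come from the same component, the likelihood for component k is f_k(x₁)·f_k(x₂).
  f_A = [0.143235] × [0.120104] = 0.0172031
  f_B = [0.115021] × [0.131709] = 0.0151493
  f_C = [0.0927898] × [0.12631] = 0.0117203
Weight by the priors:
  P(Z=A)·f_A = 0.43 × 0.0172031 = 0.00739733
  P(Z=B)·f_B = 0.37 × 0.0151493 = 0.00560524
  P(Z=C)·f_C = 0.20 × 0.0117203 = 0.00234406
Evidence: 0.00739733 + 0.00560524 + 0.00234406 = 0.0153466
So the posterior for Process C is 0.00234406 / 0.0153466 ≈ 0.153.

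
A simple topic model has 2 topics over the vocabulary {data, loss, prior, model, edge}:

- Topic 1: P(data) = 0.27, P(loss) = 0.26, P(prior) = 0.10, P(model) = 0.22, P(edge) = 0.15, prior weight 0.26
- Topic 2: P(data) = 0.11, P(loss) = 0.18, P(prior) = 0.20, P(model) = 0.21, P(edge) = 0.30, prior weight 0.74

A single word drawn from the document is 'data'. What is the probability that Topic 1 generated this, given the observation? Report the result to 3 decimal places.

0.463

Posterior ∝ prior × likelihood, so P(k | x) ∝ P(Z=k) f_k(x); normalise over all components.
Evaluate each component's likelihood at the observed value:
  L_1 = P(data | comp) = 0.27
  L_2 = P(data | comp) = 0.11
Multiply by the mixture weights:
  P(Z=1)·L_1 = 0.26 × 0.27 = 0.0702
  P(Z=2)·L_2 = 0.74 × 0.11 = 0.0814
Denominator: 0.0702 + 0.0814 = 0.1516
P(Topic 1 | data) = 0.0702 / 0.1516 ≈ 0.463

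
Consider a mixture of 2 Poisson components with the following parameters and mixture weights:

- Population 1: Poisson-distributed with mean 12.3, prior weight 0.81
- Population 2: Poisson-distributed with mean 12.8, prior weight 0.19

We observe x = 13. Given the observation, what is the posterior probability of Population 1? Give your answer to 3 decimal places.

Posterior ∝ prior × likelihood, so P(k | x) ∝ w_k f_k(x); normalise over all components.
Component likelihoods at x = 13:
  f_1 = e^(−12.3)·12.3^13/13! = 0.107811
  f_2 = e^(−12.8)·12.8^13/13! = 0.109769
Prior × likelihood for each component:
  w_1·f_1 = 0.81 × 0.107811 = 0.0873271
  w_2·f_2 = 0.19 × 0.109769 = 0.0208561
Evidence: 0.0873271 + 0.0208561 = 0.108183
Responsibility of Population 1: 0.0873271 / 0.108183 ≈ 0.807

0.807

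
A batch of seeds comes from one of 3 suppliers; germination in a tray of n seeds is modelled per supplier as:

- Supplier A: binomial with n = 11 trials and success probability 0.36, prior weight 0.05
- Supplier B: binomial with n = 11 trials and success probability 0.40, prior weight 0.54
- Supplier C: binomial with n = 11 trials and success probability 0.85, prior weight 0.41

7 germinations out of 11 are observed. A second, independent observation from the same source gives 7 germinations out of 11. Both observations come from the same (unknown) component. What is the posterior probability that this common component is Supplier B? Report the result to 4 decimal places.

0.6761

P(component k | x) = π_k·f_k(x) / marginal(x), where marginal(x) = Σ_j π_j·f_j(x).
Since both observations come from the same component, the likelihood for component k is f_k(x₁)·f_k(x₂).
  L_A = [0.0433862] × [0.0433862] = 0.00188236
  L_B = [0.0700711] × [0.0700711] = 0.00490996
  L_C = [0.0535564] × [0.0535564] = 0.00286829
Unnormalised posteriors:
  π_A·L_A = 0.05 × 0.00188236 = 9.4118e-05
  π_B·L_B = 0.54 × 0.00490996 = 0.00265138
  π_C·L_C = 0.41 × 0.00286829 = 0.001176
Marginal: 9.4118e-05 + 0.00265138 + 0.001176 = 0.00392149
So the posterior for Supplier B is 0.00265138 / 0.00392149 ≈ 0.6761.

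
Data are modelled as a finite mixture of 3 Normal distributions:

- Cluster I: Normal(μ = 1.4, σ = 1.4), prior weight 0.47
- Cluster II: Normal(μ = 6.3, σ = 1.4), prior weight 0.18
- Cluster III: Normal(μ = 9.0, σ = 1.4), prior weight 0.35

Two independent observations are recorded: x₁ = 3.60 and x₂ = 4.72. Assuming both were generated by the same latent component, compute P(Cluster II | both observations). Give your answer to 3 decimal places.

Apply Bayes' rule: the posterior for each component is proportional to its prior times its likelihood at x.
Since both observations come from the same component, the likelihood for component k is f_k(x₁)·f_k(x₂).
  f_I = [(1/(1.4·√(2π)))·exp(−(3.60−1.4)²/(2·1.4²)) = 0.284959·exp(-1.23469) = 0.0829013] × [0.0171245] = 0.00141964
  f_II = [(1/(1.4·√(2π)))·exp(−(3.60−6.3)²/(2·1.4²)) = 0.284959·exp(-1.85969) = 0.0443739] × [0.150733] = 0.00668859
  f_III = [(1/(1.4·√(2π)))·exp(−(3.60−9.0)²/(2·1.4²)) = 0.284959·exp(-7.43878) = 0.000167557] × [0.00266255] = 4.46129e-07
Prior × likelihood for each component:
  π_I·f_I = 0.47 × 0.00141964 = 0.000667231
  π_II·f_II = 0.18 × 0.00668859 = 0.00120395
  π_III·f_III = 0.35 × 4.46129e-07 = 1.56145e-07
Normaliser: 0.000667231 + 0.00120395 + 1.56145e-07 = 0.00187133
So the posterior for Cluster II is 0.00120395 / 0.00187133 ≈ 0.643.

0.643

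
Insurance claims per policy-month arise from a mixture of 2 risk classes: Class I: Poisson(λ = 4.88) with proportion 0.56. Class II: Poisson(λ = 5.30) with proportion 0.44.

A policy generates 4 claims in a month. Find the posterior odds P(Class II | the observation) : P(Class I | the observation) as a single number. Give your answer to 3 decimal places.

0.718

Only the two components matter; the odds are (π_i f_i(x)) / (π_j f_j(x)).
Component likelihoods at x = 4 claims:
  L_I = e^(−4.88)·4.88^4/4! = 0.179519
  L_II = e^(−5.30)·5.30^4/4! = 0.164109
Posterior odds = (π_II·L_II) / (π_I·L_I) = (0.44·0.164109) / (0.56·0.179519) = 0.0722078 / 0.100531 ≈ 0.718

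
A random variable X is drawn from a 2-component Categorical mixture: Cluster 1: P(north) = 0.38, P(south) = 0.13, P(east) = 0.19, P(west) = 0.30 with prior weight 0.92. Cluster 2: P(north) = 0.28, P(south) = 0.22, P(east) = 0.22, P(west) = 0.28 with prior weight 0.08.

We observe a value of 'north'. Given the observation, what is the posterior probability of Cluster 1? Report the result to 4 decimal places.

P(component k | x) = π_k·f_k(x) / marginal(x), where marginal(x) = Σ_j π_j·f_j(x).
Component likelihoods at x = 'north':
  p_1 = P(north | comp) = 0.38
  p_2 = P(north | comp) = 0.28
Weight by the priors:
  π_1·p_1 = 0.92 × 0.38 = 0.3496
  π_2·p_2 = 0.08 × 0.28 = 0.0224
Marginal: 0.3496 + 0.0224 = 0.372
Responsibility of Cluster 1: 0.3496 / 0.372 ≈ 0.9398

0.9398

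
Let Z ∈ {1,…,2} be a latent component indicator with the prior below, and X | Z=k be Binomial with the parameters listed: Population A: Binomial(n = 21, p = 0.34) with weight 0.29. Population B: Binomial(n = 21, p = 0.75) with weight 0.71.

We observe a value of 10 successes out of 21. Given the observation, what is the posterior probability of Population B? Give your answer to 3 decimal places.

0.133

Apply Bayes' rule: the posterior for each component is proportional to its prior times its likelihood at x.
Component likelihoods at x = 10 successes out of 21:
  f_A = C(21,10)·0.34^10·0.66^11 = 352716·2.06438e-05·0.010351 = 0.0753698
  f_B = C(21,10)·0.75^10·0.25^11 = 352716·0.0563135·2.38419e-07 = 0.00473563
Multiply by the mixture weights:
  π_A·f_A = 0.29 × 0.0753698 = 0.0218573
  π_B·f_B = 0.71 × 0.00473563 = 0.0033623
Denominator: 0.0218573 + 0.0033623 = 0.0252196
P(Population B | data) ≈ 0.133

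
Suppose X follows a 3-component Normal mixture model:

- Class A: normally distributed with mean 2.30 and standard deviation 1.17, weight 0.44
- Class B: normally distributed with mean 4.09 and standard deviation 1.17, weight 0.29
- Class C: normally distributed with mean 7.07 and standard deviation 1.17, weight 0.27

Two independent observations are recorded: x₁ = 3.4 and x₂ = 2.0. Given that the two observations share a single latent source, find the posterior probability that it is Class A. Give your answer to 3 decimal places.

Apply Bayes' rule: the posterior for each component is proportional to its prior times its likelihood at x.
Since both observations come from the same component, the likelihood for component k is f_k(x₁)·f_k(x₂).
  p_A = [(1/(1.17·√(2π)))·exp(−(3.4−2.30)²/(2·1.17²)) = 0.340976·exp(-0.44196) = 0.219171] × [0.32995] = 0.0723154
  p_B = [(1/(1.17·√(2π)))·exp(−(3.4−4.09)²/(2·1.17²)) = 0.340976·exp(-0.17390) = 0.28655] × [0.0691539] = 0.0198161
  p_C = [(1/(1.17·√(2π)))·exp(−(3.4−7.07)²/(2·1.17²)) = 0.340976·exp(-4.91961) = 0.00248981] × [2.85221e-05] = 7.10146e-08
Unnormalised posteriors:
  w_A·p_A = 0.44 × 0.0723154 = 0.0318188
  w_B·p_B = 0.29 × 0.0198161 = 0.00574666
  w_C·p_C = 0.27 × 7.10146e-08 = 1.91739e-08
Normaliser: 0.0318188 + 0.00574666 + 1.91739e-08 = 0.0375655
So the posterior for Class A is 0.0318188 / 0.0375655 ≈ 0.847.

0.847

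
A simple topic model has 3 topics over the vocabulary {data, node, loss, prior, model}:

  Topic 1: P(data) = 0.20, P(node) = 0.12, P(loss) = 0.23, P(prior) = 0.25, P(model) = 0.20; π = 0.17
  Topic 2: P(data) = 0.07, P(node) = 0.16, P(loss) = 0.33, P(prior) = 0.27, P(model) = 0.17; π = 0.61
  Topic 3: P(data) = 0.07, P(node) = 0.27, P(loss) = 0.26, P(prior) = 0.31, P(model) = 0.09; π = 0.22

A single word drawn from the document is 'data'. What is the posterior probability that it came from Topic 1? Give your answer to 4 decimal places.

0.3692

By Bayes' theorem, P(k | x) = π_k f_k(x) / Σ_j π_j f_j(x).
Categorical probabilities:
  p_1 = 0.2
  p_2 = 0.07
  p_3 = 0.07
Unnormalised posteriors:
  π_1·p_1 = 0.17 × 0.2 = 0.034
  π_2·p_2 = 0.61 × 0.07 = 0.0427
  π_3·p_3 = 0.22 × 0.07 = 0.0154
Sum: 0.034 + 0.0427 + 0.0154 = 0.0921
So the posterior for Topic 1 is 0.034 / 0.0921 ≈ 0.3692.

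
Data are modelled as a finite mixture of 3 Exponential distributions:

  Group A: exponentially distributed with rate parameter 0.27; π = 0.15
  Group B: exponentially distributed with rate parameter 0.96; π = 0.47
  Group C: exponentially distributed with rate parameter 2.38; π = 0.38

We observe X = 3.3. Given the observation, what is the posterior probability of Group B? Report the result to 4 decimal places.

P(component k | x) = P(Z=k)·f_k(x) / marginal(x), where marginal(x) = Σ_j P(Z=j)·f_j(x).
Exponential densities:
  f_A = 0.110766
  f_B = 0.0404042
  f_C = 0.000923907
Prior × likelihood for each component:
  P(Z=A)·f_A = 0.15 × 0.110766 = 0.0166149
  P(Z=B)·f_B = 0.47 × 0.0404042 = 0.01899
  P(Z=C)·f_C = 0.38 × 0.000923907 = 0.000351085
Evidence: 0.0166149 + 0.01899 + 0.000351085 = 0.035956
P(Group B | x) ≈ 0.5281

0.5281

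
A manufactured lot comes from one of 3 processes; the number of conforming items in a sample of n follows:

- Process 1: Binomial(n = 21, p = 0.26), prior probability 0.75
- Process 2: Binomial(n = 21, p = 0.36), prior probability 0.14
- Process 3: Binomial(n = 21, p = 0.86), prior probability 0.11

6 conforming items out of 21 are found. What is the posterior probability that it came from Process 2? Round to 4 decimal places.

Posterior ∝ prior × likelihood, so P(k | x) ∝ w_k f_k(x); normalise over all components.
Binomial probabilities:
  f_1 = 0.183159
  f_2 = 0.146227
  f_3 = 3.41525e-09
Multiply by the mixture weights:
  w_1·f_1 = 0.75 × 0.183159 = 0.137369
  w_2·f_2 = 0.14 × 0.146227 = 0.0204717
  w_3·f_3 = 0.11 × 3.41525e-09 = 3.75678e-10
Evidence: 0.137369 + 0.0204717 + 3.75678e-10 = 0.157841
So the posterior for Process 2 is 0.0204717 / 0.157841 ≈ 0.1297.

0.1297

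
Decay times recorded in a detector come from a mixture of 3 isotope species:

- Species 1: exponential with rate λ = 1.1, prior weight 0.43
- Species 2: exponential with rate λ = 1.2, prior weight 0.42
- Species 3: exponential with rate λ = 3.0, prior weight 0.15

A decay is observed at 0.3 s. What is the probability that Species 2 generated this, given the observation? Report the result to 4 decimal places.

0.4020

By Bayes' theorem, P(k | x) = π_k f_k(x) / Σ_j π_j f_j(x).
Component likelihoods at x = 0.3 s:
  p_1 = 0.790816
  p_2 = 0.837212
  p_3 = 1.21971
Prior × likelihood for each component:
  π_1·p_1 = 0.43 × 0.790816 = 0.340051
  π_2·p_2 = 0.42 × 0.837212 = 0.351629
  π_3·p_3 = 0.15 × 1.21971 = 0.182956
Denominator: 0.340051 + 0.351629 + 0.182956 = 0.874636
Responsibility of Species 2: 0.351629 / 0.874636 ≈ 0.4020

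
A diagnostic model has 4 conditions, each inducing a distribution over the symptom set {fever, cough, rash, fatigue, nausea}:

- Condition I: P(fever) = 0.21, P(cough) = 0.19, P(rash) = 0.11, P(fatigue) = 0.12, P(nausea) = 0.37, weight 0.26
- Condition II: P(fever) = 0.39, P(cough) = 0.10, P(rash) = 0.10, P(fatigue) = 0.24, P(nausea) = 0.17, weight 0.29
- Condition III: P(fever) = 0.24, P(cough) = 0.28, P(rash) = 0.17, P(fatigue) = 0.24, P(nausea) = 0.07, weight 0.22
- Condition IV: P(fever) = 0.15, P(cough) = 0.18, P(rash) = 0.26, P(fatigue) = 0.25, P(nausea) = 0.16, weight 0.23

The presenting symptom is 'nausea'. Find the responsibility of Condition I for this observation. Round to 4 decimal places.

By Bayes' theorem, P(k | x) = π_k f_k(x) / Σ_j π_j f_j(x).
Component likelihoods at x = 'nausea':
  L_I = 0.37
  L_II = 0.17
  L_III = 0.07
  L_IV = 0.16
Weight by the priors:
  π_I·L_I = 0.26 × 0.37 = 0.0962
  π_II·L_II = 0.29 × 0.17 = 0.0493
  π_III·L_III = 0.22 × 0.07 = 0.0154
  π_IV·L_IV = 0.23 × 0.16 = 0.0368
Sum: 0.0962 + 0.0493 + 0.0154 + 0.0368 = 0.1977
P(Condition I | 'nausea') = 0.0962 / 0.1977 ≈ 0.4866

0.4866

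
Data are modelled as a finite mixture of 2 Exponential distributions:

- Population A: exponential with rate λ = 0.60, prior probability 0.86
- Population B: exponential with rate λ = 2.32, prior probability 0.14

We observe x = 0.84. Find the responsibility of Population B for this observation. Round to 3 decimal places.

Apply Bayes' rule: the posterior for each component is proportional to its prior times its likelihood at x.
Evaluate each component's likelihood at the observed value:
  p_A = 0.60·e^(−0.60·0.84) = 0.60·e^(−0.5040) = 0.362466
  p_B = 2.32·e^(−2.32·0.84) = 2.32·e^(−1.9488) = 0.330472
Unnormalised posteriors:
  π_A·p_A = 0.86 × 0.362466 = 0.31172
  π_B·p_B = 0.14 × 0.330472 = 0.0462661
Marginal: 0.31172 + 0.0462661 = 0.357987
P(Population B | x) ≈ 0.129

0.129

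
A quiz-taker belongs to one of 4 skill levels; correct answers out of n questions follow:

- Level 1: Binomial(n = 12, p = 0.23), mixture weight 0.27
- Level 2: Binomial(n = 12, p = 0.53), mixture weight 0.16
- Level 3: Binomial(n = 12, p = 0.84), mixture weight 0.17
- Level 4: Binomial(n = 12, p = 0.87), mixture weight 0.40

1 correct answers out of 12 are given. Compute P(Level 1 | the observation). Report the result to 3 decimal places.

Posterior ∝ prior × likelihood, so P(k | x) ∝ w_k f_k(x); normalise over all components.
Component likelihoods at x = 1 correct answers out of 12:
  p_1 = C(12,1)·0.23^1·0.77^11 = 12·0.23·0.0564154 = 0.155707
  p_2 = C(12,1)·0.53^1·0.47^11 = 12·0.53·0.000247216 = 0.00157229
  p_3 = C(12,1)·0.84^1·0.16^11 = 12·0.84·1.75922e-09 = 1.77329e-08
  p_4 = C(12,1)·0.87^1·0.13^11 = 12·0.87·1.79216e-10 = 1.87102e-09
Prior × likelihood for each component:
  w_1·p_1 = 0.27 × 0.155707 = 0.0420408
  w_2·p_2 = 0.16 × 0.00157229 = 0.000251567
  w_3·p_3 = 0.17 × 1.77329e-08 = 3.0146e-09
  w_4·p_4 = 0.40 × 1.87102e-09 = 7.48406e-10
Denominator: 0.0420408 + 0.000251567 + 3.0146e-09 + 7.48406e-10 = 0.0422924
P(Level 1 | the observation) = 0.0420408 / 0.0422924 ≈ 0.994

0.994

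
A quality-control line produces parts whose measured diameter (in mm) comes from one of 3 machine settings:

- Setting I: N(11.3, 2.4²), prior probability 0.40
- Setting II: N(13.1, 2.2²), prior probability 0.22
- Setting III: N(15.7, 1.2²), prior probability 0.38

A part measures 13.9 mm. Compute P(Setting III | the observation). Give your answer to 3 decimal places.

Apply Bayes' rule: the posterior for each component is proportional to its prior times its likelihood at x.
Component likelihoods at x = 13.9 mm:
  f_I = 0.0924384
  f_II = 0.169736
  f_III = 0.107931
Weight by the priors:
  π_I·f_I = 0.40 × 0.0924384 = 0.0369754
  π_II·f_II = 0.22 × 0.169736 = 0.0373419
  π_III·f_III = 0.38 × 0.107931 = 0.0410139
Marginal: 0.0369754 + 0.0373419 + 0.0410139 = 0.115331
So the posterior for Setting III is 0.0410139 / 0.115331 ≈ 0.356.

0.356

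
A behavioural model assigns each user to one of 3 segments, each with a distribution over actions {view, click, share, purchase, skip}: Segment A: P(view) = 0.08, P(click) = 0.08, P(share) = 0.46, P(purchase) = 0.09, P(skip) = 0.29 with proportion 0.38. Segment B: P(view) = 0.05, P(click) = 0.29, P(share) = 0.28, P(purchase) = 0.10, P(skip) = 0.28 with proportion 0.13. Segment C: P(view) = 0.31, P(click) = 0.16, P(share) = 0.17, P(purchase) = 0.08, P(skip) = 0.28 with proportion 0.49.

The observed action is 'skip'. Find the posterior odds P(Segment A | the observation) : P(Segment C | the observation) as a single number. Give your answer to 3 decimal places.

0.803

The posterior odds equal the prior odds times the likelihood ratio: (w_i/w_j)·(f_i(x)/f_j(x)).
Evaluate each component's likelihood at the observed value:
  p_A = 0.29
  p_B = 0.28
  p_C = 0.28
Posterior odds = (w_A·p_A) / (w_C·p_C) = (0.38·0.29) / (0.49·0.28) = 0.1102 / 0.1372 ≈ 0.803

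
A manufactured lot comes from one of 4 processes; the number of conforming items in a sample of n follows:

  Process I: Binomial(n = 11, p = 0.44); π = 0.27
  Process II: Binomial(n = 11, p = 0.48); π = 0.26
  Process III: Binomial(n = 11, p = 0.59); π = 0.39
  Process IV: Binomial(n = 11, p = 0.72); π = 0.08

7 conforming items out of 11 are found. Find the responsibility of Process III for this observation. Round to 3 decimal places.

Posterior ∝ prior × likelihood, so P(k | x) ∝ π_k f_k(x); normalise over all components.
Binomial probabilities:
  p_I = 0.103618
  p_II = 0.14165
  p_III = 0.232067
  p_IV = 0.203457
Unnormalised posteriors:
  π_I·p_I = 0.27 × 0.103618 = 0.0279768
  π_II·p_II = 0.26 × 0.14165 = 0.0368289
  π_III·p_III = 0.39 × 0.232067 = 0.0905061
  π_IV·p_IV = 0.08 × 0.203457 = 0.0162766
Sum: 0.0279768 + 0.0368289 + 0.0905061 + 0.0162766 = 0.171589
P(Process III | data) ≈ 0.527

0.527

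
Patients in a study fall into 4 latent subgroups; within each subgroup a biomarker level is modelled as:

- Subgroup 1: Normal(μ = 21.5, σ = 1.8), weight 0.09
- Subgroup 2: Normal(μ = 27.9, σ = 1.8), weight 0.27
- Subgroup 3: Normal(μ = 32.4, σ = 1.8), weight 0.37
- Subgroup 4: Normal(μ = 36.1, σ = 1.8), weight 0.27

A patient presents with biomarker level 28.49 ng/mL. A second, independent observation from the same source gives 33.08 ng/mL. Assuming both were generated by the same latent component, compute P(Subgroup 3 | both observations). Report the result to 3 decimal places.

By Bayes' theorem, P(k | x) = w_k f_k(x) / Σ_j w_j f_j(x).
Since both observations come from the same component, the likelihood for component k is f_k(x₁)·f_k(x₂).
  L_1 = [(1/(1.8·√(2π)))·exp(−(28.49−21.5)²/(2·1.8²)) = 0.221635·exp(-7.54014) = 0.00011776] × [2.28242e-10] = 2.68777e-14
  L_2 = [(1/(1.8·√(2π)))·exp(−(28.49−27.9)²/(2·1.8²)) = 0.221635·exp(-0.05372) = 0.210043] × [0.00352622] = 0.000740658
  L_3 = [(1/(1.8·√(2π)))·exp(−(28.49−32.4)²/(2·1.8²)) = 0.221635·exp(-2.35927) = 0.020942] × [0.20637] = 0.0043218
  L_4 = [(1/(1.8·√(2π)))·exp(−(28.49−36.1)²/(2·1.8²)) = 0.221635·exp(-8.93705) = 2.9129e-05] × [0.0542477] = 1.58018e-06
Prior × likelihood for each component:
  w_1·L_1 = 0.09 × 2.68777e-14 = 2.419e-15
  w_2·L_2 = 0.27 × 0.000740658 = 0.000199978
  w_3·L_3 = 0.37 × 0.0043218 = 0.00159907
  w_4·L_4 = 0.27 × 1.58018e-06 = 4.26649e-07
Sum: 2.419e-15 + 0.000199978 + 0.00159907 + 4.26649e-07 = 0.00179947
P(Subgroup 3 | x) ≈ 0.889

0.889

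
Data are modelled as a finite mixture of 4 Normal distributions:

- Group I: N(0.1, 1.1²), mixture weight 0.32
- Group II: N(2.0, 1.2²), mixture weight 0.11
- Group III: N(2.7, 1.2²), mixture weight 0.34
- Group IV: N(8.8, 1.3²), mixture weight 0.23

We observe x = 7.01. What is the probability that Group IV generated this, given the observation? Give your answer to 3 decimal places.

0.993

P(component k | x) = P(Z=k)·f_k(x) / marginal(x), where marginal(x) = Σ_j P(Z=j)·f_j(x).
Normal densities:
  L_I = (1/(1.1·√(2π)))·exp(−(7.01−0.1)²/(2·1.1²)) = 0.362675·exp(-19.73062) = 9.78629e-10
  L_II = (1/(1.2·√(2π)))·exp(−(7.01−2.0)²/(2·1.2²)) = 0.332452·exp(-8.71531) = 5.45402e-05
  L_III = (1/(1.2·√(2π)))·exp(−(7.01−2.7)²/(2·1.2²)) = 0.332452·exp(-6.45003) = 0.000525429
  L_IV = (1/(1.3·√(2π)))·exp(−(7.01−8.8)²/(2·1.3²)) = 0.306879·exp(-0.94796) = 0.118925
Weight by the priors:
  P(Z=I)·L_I = 0.32 × 9.78629e-10 = 3.13161e-10
  P(Z=II)·L_II = 0.11 × 5.45402e-05 = 5.99942e-06
  P(Z=III)·L_III = 0.34 × 0.000525429 = 0.000178646
  P(Z=IV)·L_IV = 0.23 × 0.118925 = 0.0273528
Denominator: 3.13161e-10 + 5.99942e-06 + 0.000178646 + 0.0273528 = 0.0275374
So the posterior for Group IV is 0.0273528 / 0.0275374 ≈ 0.993.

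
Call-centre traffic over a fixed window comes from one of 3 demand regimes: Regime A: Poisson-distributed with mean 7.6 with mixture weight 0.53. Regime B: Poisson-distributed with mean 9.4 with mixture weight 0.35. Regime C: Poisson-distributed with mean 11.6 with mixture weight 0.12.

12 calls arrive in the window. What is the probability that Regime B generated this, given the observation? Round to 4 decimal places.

The responsibility of component k is P(Z=k) f_k(x) divided by Σ_j P(Z=j) f_j(x).
Poisson probabilities:
  L_A = e^(−7.6)·7.6^12/12! = 0.0387961
  L_B = e^(−9.4)·9.4^12/12! = 0.0821919
  L_C = e^(−11.6)·11.6^12/12! = 0.113591
Weight by the priors:
  P(Z=A)·L_A = 0.53 × 0.0387961 = 0.0205619
  P(Z=B)·L_B = 0.35 × 0.0821919 = 0.0287672
  P(Z=C)·L_C = 0.12 × 0.113591 = 0.0136309
Sum: 0.0205619 + 0.0287672 + 0.0136309 = 0.06296
Responsibility of Regime B: 0.0287672 / 0.06296 ≈ 0.4569

0.4569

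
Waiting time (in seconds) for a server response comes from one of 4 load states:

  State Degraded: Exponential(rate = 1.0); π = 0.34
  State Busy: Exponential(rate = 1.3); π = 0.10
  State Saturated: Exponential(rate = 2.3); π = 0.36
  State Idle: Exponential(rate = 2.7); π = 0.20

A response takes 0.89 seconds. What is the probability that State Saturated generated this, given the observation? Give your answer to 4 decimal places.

0.3180

The responsibility of component k is π_k f_k(x) divided by Σ_j π_j f_j(x).
Evaluate each component's likelihood at the observed value:
  f_Degraded = 0.410656
  f_Busy = 0.408756
  f_Saturated = 0.29698
  f_Idle = 0.244205
Weight by the priors:
  π_Degraded·f_Degraded = 0.34 × 0.410656 = 0.139623
  π_Busy·f_Busy = 0.10 × 0.408756 = 0.0408756
  π_Saturated·f_Saturated = 0.36 × 0.29698 = 0.106913
  π_Idle·f_Idle = 0.20 × 0.244205 = 0.048841
Evidence: 0.139623 + 0.0408756 + 0.106913 + 0.048841 = 0.336252
So the posterior for State Saturated is 0.106913 / 0.336252 ≈ 0.3180.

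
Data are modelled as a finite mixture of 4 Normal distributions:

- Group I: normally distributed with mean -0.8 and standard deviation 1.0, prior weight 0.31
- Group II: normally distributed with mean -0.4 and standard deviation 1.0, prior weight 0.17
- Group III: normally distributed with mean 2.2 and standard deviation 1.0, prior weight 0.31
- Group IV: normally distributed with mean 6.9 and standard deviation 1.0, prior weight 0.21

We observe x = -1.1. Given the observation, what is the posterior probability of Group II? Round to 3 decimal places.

Apply Bayes' rule: the posterior for each component is proportional to its prior times its likelihood at x.
Normal densities:
  p_I = 0.381388
  p_II = 0.312254
  p_III = 0.00172257
  p_IV = 5.05227e-15
Unnormalised posteriors:
  π_I·p_I = 0.31 × 0.381388 = 0.11823
  π_II·p_II = 0.17 × 0.312254 = 0.0530832
  π_III·p_III = 0.31 × 0.00172257 = 0.000533996
  π_IV·p_IV = 0.21 × 5.05227e-15 = 1.06098e-15
Marginal: 0.11823 + 0.0530832 + 0.000533996 + 1.06098e-15 = 0.171847
P(Group II | the observation) ≈ 0.309

0.309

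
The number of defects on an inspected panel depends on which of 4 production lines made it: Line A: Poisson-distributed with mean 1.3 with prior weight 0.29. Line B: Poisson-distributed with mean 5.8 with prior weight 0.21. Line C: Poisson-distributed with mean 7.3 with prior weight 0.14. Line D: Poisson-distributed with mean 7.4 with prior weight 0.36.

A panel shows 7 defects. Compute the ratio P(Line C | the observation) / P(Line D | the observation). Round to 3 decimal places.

Posterior odds = (w_i f_i(x)) / (w_j f_j(x)); the normalising sum cancels.
Evaluate each component's likelihood at the observed value:
  f_A = 0.000339305
  f_B = 0.132635
  f_C = 0.148074
  f_D = 0.147371
Posterior odds = (w_C·f_C) / (w_D·f_D) = (0.14·0.148074) / (0.36·0.147371) = 0.0207304 / 0.0530536 ≈ 0.391

0.391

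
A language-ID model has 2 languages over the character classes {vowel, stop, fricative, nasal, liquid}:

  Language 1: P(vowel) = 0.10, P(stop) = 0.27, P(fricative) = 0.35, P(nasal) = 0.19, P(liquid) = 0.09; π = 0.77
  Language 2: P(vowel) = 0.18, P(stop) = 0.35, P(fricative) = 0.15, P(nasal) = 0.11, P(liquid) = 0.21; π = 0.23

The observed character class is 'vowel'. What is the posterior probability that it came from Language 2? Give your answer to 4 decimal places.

0.3497

By Bayes' theorem, P(k | x) = w_k f_k(x) / Σ_j w_j f_j(x).
Component likelihoods at x = 'vowel':
  f_1 = P(vowel | comp) = 0.10
  f_2 = P(vowel | comp) = 0.18
Weight by the priors:
  w_1·f_1 = 0.77 × 0.1 = 0.077
  w_2·f_2 = 0.23 × 0.18 = 0.0414
Evidence: 0.077 + 0.0414 = 0.1184
Responsibility of Language 2: 0.0414 / 0.1184 ≈ 0.3497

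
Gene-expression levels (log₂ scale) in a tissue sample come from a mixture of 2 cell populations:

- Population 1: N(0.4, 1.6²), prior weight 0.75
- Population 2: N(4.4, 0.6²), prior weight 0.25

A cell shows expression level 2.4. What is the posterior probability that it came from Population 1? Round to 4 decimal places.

0.9926

Posterior ∝ prior × likelihood, so P(k | x) ∝ w_k f_k(x); normalise over all components.
Component likelihoods at x = 2.4:
  f_1 = (1/(1.6·√(2π)))·exp(−(2.4−0.4)²/(2·1.6²)) = 0.249339·exp(-0.78125) = 0.114156
  f_2 = (1/(0.6·√(2π)))·exp(−(2.4−4.4)²/(2·0.6²)) = 0.664904·exp(-5.55556) = 0.00257046
Prior × likelihood for each component:
  w_1·f_1 = 0.75 × 0.114156 = 0.0856168
  w_2·f_2 = 0.25 × 0.00257046 = 0.000642616
Normaliser: 0.0856168 + 0.000642616 = 0.0862594
Responsibility of Population 1: 0.0856168 / 0.0862594 ≈ 0.9926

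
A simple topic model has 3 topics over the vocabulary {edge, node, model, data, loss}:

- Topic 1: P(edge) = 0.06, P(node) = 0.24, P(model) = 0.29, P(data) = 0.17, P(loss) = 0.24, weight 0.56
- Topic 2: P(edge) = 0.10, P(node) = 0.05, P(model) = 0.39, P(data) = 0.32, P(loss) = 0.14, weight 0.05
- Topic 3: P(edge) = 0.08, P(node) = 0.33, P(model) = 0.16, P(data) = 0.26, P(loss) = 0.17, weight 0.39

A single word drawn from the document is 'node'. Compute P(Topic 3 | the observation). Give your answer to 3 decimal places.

0.485

Apply Bayes' rule: the posterior for each component is proportional to its prior times its likelihood at x.
Evaluate each component's likelihood at the observed value:
  p_1 = P(node | comp) = 0.24
  p_2 = P(node | comp) = 0.05
  p_3 = P(node | comp) = 0.33
Unnormalised posteriors:
  π_1·p_1 = 0.56 × 0.24 = 0.1344
  π_2·p_2 = 0.05 × 0.05 = 0.0025
  π_3·p_3 = 0.39 × 0.33 = 0.1287
Denominator: 0.1344 + 0.0025 + 0.1287 = 0.2656
P(Topic 3 | x) = 0.1287 / 0.2656 ≈ 0.485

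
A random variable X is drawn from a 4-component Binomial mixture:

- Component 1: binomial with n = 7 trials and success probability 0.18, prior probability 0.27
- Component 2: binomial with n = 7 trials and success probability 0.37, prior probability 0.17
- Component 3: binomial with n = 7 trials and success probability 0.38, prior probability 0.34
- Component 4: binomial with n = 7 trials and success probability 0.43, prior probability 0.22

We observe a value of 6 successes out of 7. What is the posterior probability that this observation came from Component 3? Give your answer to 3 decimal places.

0.371

Apply Bayes' rule: the posterior for each component is proportional to its prior times its likelihood at x.
Evaluate each component's likelihood at the observed value:
  L_1 = 0.00019523
  L_2 = 0.0113149
  L_3 = 0.0130675
  L_4 = 0.0252222
Multiply by the mixture weights:
  π_1·L_1 = 0.27 × 0.00019523 = 5.27121e-05
  π_2·L_2 = 0.17 × 0.0113149 = 0.00192353
  π_3·L_3 = 0.34 × 0.0130675 = 0.00444294
  π_4·L_4 = 0.22 × 0.0252222 = 0.00554889
Normaliser: 5.27121e-05 + 0.00192353 + 0.00444294 + 0.00554889 = 0.0119681
P(Component 3 | data) ≈ 0.371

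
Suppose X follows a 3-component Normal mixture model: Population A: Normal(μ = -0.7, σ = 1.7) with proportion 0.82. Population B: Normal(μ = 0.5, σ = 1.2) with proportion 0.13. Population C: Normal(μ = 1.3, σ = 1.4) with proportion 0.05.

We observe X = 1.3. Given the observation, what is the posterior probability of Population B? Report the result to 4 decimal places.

The responsibility of component k is P(Z=k) f_k(x) divided by Σ_j P(Z=j) f_j(x).
Evaluate each component's likelihood at the observed value:
  f_A = 0.117466
  f_B = 0.266207
  f_C = 0.284959
Unnormalised posteriors:
  P(Z=A)·f_A = 0.82 × 0.117466 = 0.0963219
  P(Z=B)·f_B = 0.13 × 0.266207 = 0.0346069
  P(Z=C)·f_C = 0.05 × 0.284959 = 0.0142479
Marginal: 0.0963219 + 0.0346069 + 0.0142479 = 0.145177
So the posterior for Population B is 0.0346069 / 0.145177 ≈ 0.2384.

0.2384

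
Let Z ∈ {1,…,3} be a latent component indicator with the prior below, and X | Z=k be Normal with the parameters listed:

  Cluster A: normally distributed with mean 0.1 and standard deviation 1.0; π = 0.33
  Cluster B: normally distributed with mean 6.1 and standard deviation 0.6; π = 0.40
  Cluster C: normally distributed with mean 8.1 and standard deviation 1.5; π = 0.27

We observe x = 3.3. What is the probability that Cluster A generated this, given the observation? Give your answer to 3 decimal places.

0.644

By Bayes' theorem, P(k | x) = P(Z=k) f_k(x) / Σ_j P(Z=j) f_j(x).
Evaluate each component's likelihood at the observed value:
  L_A = 0.00238409
  L_B = 1.24101e-05
  L_C = 0.00158939
Multiply by the mixture weights:
  P(Z=A)·L_A = 0.33 × 0.00238409 = 0.000786749
  P(Z=B)·L_B = 0.40 × 1.24101e-05 = 4.96403e-06
  P(Z=C)·L_C = 0.27 × 0.00158939 = 0.000429136
Sum: 0.000786749 + 4.96403e-06 + 0.000429136 = 0.00122085
Responsibility of Cluster A: 0.000786749 / 0.00122085 ≈ 0.644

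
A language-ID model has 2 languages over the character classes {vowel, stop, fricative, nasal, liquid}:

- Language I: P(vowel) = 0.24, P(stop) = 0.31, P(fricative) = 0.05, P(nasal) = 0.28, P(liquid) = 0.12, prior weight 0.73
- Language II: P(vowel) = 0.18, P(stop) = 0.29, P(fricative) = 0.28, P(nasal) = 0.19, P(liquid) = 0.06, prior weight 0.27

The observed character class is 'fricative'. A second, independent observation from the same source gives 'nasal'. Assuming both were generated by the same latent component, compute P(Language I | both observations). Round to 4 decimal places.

0.4157

By Bayes' theorem, P(k | x) = w_k f_k(x) / Σ_j w_j f_j(x).
Since both observations come from the same component, the likelihood for component k is f_k(x₁)·f_k(x₂).
  p_I = [0.05] × [0.28] = 0.014
  p_II = [0.28] × [0.19] = 0.0532
Prior × likelihood for each component:
  w_I·p_I = 0.73 × 0.014 = 0.01022
  w_II·p_II = 0.27 × 0.0532 = 0.014364
Marginal: 0.01022 + 0.014364 = 0.024584
P(Language I | x) ≈ 0.4157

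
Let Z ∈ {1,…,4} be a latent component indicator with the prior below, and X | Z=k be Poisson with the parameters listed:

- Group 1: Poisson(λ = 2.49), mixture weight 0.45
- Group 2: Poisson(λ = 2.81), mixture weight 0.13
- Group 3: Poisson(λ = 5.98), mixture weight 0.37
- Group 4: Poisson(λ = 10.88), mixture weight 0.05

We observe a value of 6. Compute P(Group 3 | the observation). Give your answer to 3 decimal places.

By Bayes' theorem, P(k | x) = π_k f_k(x) / Σ_j π_j f_j(x).
Poisson probabilities:
  f_1 = e^(−2.49)·2.49^6/6! = 0.0274454
  f_2 = e^(−2.81)·2.81^6/6! = 0.0411659
  f_3 = e^(−5.98)·5.98^6/6! = 0.160618
  f_4 = e^(−10.88)·10.88^6/6! = 0.0433827
Unnormalised posteriors:
  π_1·f_1 = 0.45 × 0.0274454 = 0.0123505
  π_2·f_2 = 0.13 × 0.0411659 = 0.00535157
  π_3·f_3 = 0.37 × 0.160618 = 0.0594286
  π_4·f_4 = 0.05 × 0.0433827 = 0.00216914
Sum: 0.0123505 + 0.00535157 + 0.0594286 + 0.00216914 = 0.0792997
Responsibility of Group 3: 0.0594286 / 0.0792997 ≈ 0.749

0.749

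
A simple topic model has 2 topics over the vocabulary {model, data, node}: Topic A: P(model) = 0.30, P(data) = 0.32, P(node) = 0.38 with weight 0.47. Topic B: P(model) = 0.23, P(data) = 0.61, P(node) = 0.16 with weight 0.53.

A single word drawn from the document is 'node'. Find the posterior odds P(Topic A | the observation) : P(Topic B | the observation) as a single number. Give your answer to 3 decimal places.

Since P(k|x) ∝ π_k f_k(x), the posterior odds are π_i f_i(x) / (π_j f_j(x)).
Categorical probabilities:
  p_A = 0.38
  p_B = 0.16
0.1786 / 0.0848 ≈ 2.106

2.106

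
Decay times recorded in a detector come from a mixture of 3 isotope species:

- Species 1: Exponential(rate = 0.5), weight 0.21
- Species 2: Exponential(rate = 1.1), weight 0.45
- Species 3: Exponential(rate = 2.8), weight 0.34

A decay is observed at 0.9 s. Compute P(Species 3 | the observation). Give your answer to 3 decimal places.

0.234

P(component k | x) = w_k·f_k(x) / marginal(x), where marginal(x) = Σ_j w_j·f_j(x).
Component likelihoods at x = 0.9 s:
  L_1 = 0.318814
  L_2 = 0.408734
  L_3 = 0.225287
Prior × likelihood for each component:
  w_1·L_1 = 0.21 × 0.318814 = 0.066951
  w_2·L_2 = 0.45 × 0.408734 = 0.18393
  w_3·L_3 = 0.34 × 0.225287 = 0.0765975
Marginal: 0.066951 + 0.18393 + 0.0765975 = 0.327479
P(Species 3 | 0.9 s) ≈ 0.234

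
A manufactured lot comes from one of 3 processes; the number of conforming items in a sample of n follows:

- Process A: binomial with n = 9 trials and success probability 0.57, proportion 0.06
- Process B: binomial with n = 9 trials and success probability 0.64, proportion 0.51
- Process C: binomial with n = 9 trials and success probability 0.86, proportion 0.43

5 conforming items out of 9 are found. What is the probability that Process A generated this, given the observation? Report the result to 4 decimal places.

Apply Bayes' rule: the posterior for each component is proportional to its prior times its likelihood at x.
Binomial probabilities:
  p_A = C(9,5)·0.57^5·0.43^4 = 126·0.0601692·0.034188 = 0.25919
  p_B = C(9,5)·0.64^5·0.36^4 = 126·0.107374·0.0167962 = 0.227238
  p_C = C(9,5)·0.86^5·0.14^4 = 126·0.470427·0.00038416 = 0.0227706
Unnormalised posteriors:
  P(Z=A)·p_A = 0.06 × 0.25919 = 0.0155514
  P(Z=B)·p_B = 0.51 × 0.227238 = 0.115891
  P(Z=C)·p_C = 0.43 × 0.0227706 = 0.00979137
Marginal: 0.0155514 + 0.115891 + 0.00979137 = 0.141234
Responsibility of Process A: 0.0155514 / 0.141234 ≈ 0.1101

0.1101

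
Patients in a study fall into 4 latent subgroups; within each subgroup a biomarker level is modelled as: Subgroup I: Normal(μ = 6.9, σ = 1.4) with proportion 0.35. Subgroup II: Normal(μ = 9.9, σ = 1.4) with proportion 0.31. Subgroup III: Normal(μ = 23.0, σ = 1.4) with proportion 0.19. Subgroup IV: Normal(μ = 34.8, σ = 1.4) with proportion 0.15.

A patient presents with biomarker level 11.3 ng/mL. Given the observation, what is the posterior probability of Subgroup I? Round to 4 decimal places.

Apply Bayes' rule: the posterior for each component is proportional to its prior times its likelihood at x.
Evaluate each component's likelihood at the observed value:
  L_I = 0.00204126
  L_II = 0.172836
  L_III = 1.94455e-16
  L_IV = 1.8678e-62
Weight by the priors:
  w_I·L_I = 0.35 × 0.00204126 = 0.000714442
  w_II·L_II = 0.31 × 0.172836 = 0.0535792
  w_III·L_III = 0.19 × 1.94455e-16 = 3.69465e-17
  w_IV·L_IV = 0.15 × 1.8678e-62 = 2.8017e-63
Sum: 0.000714442 + 0.0535792 + 3.69465e-17 + 2.8017e-63 = 0.0542937
So the posterior for Subgroup I is 0.000714442 / 0.0542937 ≈ 0.0132.

0.0132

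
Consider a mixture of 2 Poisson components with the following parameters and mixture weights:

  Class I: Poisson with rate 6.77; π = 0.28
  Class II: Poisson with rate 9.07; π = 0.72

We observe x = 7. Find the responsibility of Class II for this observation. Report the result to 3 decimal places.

0.666

P(component k | x) = π_k·f_k(x) / marginal(x), where marginal(x) = Σ_j π_j·f_j(x).
Evaluate each component's likelihood at the observed value:
  f_I = e^(−6.77)·6.77^7/7! = 0.148428
  f_II = e^(−9.07)·9.07^7/7! = 0.115284
Unnormalised posteriors:
  π_I·f_I = 0.28 × 0.148428 = 0.0415599
  π_II·f_II = 0.72 × 0.115284 = 0.0830046
Normaliser: 0.0415599 + 0.0830046 = 0.124564
So the posterior for Class II is 0.0830046 / 0.124564 ≈ 0.666.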